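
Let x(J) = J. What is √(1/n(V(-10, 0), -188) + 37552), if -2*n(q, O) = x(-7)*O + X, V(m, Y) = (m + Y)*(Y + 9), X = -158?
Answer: √12588969453/579 ≈ 193.78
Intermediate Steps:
V(m, Y) = (9 + Y)*(Y + m) (V(m, Y) = (Y + m)*(9 + Y) = (9 + Y)*(Y + m))
n(q, O) = 79 + 7*O/2 (n(q, O) = -(-7*O - 158)/2 = -(-158 - 7*O)/2 = 79 + 7*O/2)
√(1/n(V(-10, 0), -188) + 37552) = √(1/(79 + (7/2)*(-188)) + 37552) = √(1/(79 - 658) + 37552) = √(1/(-579) + 37552) = √(-1/579 + 37552) = √(21742607/579) = √12588969453/579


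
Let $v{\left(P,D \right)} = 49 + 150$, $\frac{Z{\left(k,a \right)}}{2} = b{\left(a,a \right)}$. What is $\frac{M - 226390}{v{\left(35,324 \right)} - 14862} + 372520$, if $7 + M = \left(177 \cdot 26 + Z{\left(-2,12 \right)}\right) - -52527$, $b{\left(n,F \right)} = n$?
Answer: $\frac{5462430004}{14663} \approx 3.7253 \cdot 10^{5}$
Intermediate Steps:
$Z{\left(k,a \right)} = 2 a$
$v{\left(P,D \right)} = 199$
$M = 57146$ ($M = -7 + \left(\left(177 \cdot 26 + 2 \cdot 12\right) - -52527\right) = -7 + \left(\left(4602 + 24\right) + 52527\right) = -7 + \left(4626 + 52527\right) = -7 + 57153 = 57146$)
$\frac{M - 226390}{v{\left(35,324 \right)} - 14862} + 372520 = \frac{57146 - 226390}{199 - 14862} + 372520 = - \frac{169244}{-14663} + 372520 = \left(-169244\right) \left(- \frac{1}{14663}\right) + 372520 = \frac{169244}{14663} + 372520 = \frac{5462430004}{14663}$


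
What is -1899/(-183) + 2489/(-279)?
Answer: 24778/17019 ≈ 1.4559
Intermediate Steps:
-1899/(-183) + 2489/(-279) = -1899*(-1/183) + 2489*(-1/279) = 633/61 - 2489/279 = 24778/17019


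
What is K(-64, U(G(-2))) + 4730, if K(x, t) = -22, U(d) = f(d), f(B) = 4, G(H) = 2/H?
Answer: 4708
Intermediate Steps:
U(d) = 4
K(-64, U(G(-2))) + 4730 = -22 + 4730 = 4708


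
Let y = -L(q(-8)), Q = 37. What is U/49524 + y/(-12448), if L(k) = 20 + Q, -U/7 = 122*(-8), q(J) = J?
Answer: 21966901/154118688 ≈ 0.14253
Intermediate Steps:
U = 6832 (U = -854*(-8) = -7*(-976) = 6832)
L(k) = 57 (L(k) = 20 + 37 = 57)
y = -57 (y = -1*57 = -57)
U/49524 + y/(-12448) = 6832/49524 - 57/(-12448) = 6832*(1/49524) - 57*(-1/12448) = 1708/12381 + 57/12448 = 21966901/154118688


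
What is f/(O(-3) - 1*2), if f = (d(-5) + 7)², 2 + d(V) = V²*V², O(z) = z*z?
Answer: 56700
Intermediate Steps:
O(z) = z²
d(V) = -2 + V⁴ (d(V) = -2 + V²*V² = -2 + V⁴)
f = 396900 (f = ((-2 + (-5)⁴) + 7)² = ((-2 + 625) + 7)² = (623 + 7)² = 630² = 396900)
f/(O(-3) - 1*2) = 396900/((-3)² - 1*2) = 396900/(9 - 2) = 396900/7 = 396900*(⅐) = 56700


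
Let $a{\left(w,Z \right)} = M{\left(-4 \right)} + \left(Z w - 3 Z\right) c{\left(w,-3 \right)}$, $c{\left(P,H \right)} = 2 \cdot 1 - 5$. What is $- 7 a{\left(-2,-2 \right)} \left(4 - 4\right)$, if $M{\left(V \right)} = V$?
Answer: $0$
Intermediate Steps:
$c{\left(P,H \right)} = -3$ ($c{\left(P,H \right)} = 2 - 5 = -3$)
$a{\left(w,Z \right)} = -4 + 9 Z - 3 Z w$ ($a{\left(w,Z \right)} = -4 + \left(Z w - 3 Z\right) \left(-3\right) = -4 + \left(- 3 Z + Z w\right) \left(-3\right) = -4 - \left(- 9 Z + 3 Z w\right) = -4 + 9 Z - 3 Z w$)
$- 7 a{\left(-2,-2 \right)} \left(4 - 4\right) = - 7 \left(-4 + 9 \left(-2\right) - \left(-6\right) \left(-2\right)\right) \left(4 - 4\right) = - 7 \left(-4 - 18 - 12\right) 0 = \left(-7\right) \left(-34\right) 0 = 238 \cdot 0 = 0$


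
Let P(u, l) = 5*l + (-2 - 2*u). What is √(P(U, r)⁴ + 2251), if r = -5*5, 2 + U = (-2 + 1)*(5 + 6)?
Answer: 2*√26015663 ≈ 10201.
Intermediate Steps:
U = -13 (U = -2 + (-2 + 1)*(5 + 6) = -2 - 1*11 = -2 - 11 = -13)
r = -25
P(u, l) = -2 - 2*u + 5*l
√(P(U, r)⁴ + 2251) = √((-2 - 2*(-13) + 5*(-25))⁴ + 2251) = √((-2 + 26 - 125)⁴ + 2251) = √((-101)⁴ + 2251) = √(104060401 + 2251) = √104062652 = 2*√26015663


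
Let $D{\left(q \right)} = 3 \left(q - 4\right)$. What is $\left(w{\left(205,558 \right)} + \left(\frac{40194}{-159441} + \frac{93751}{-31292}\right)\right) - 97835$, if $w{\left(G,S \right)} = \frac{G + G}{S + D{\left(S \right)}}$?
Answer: $- \frac{18061046176309541}{184601427564} \approx -97838.0$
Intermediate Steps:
$D{\left(q \right)} = -12 + 3 q$ ($D{\left(q \right)} = 3 \left(-4 + q\right) = -12 + 3 q$)
$w{\left(G,S \right)} = \frac{2 G}{-12 + 4 S}$ ($w{\left(G,S \right)} = \frac{G + G}{S + \left(-12 + 3 S\right)} = \frac{2 G}{-12 + 4 S}$)
$\left(w{\left(205,558 \right)} + \left(\frac{40194}{-159441} + \frac{93751}{-31292}\right)\right) - 97835 = \left(\frac{1}{2} \cdot 205 \frac{1}{-3 + 558} + \left(\frac{40194}{-159441} + \frac{93751}{-31292}\right)\right) - 97835 = \left(\frac{1}{2} \cdot 205 \cdot \frac{1}{555} + \left(40194 \left(- \frac{1}{159441}\right) + 93751 \left(- \frac{1}{31292}\right)\right)\right) - 97835 = \left(\frac{1}{2} \cdot 205 \cdot \frac{1}{555} - \frac{5401834613}{1663075924}\right) - 97835 = \left(\frac{41}{222} - \frac{5401834613}{1663075924}\right) - 97835 = - \frac{565510585601}{184601427564} - 97835 = - \frac{18061046176309541}{184601427564}$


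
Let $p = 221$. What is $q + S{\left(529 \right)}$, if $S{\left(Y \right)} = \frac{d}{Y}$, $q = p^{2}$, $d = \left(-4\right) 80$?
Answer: $\frac{25836569}{529} \approx 48840.0$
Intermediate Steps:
$d = -320$
$q = 48841$ ($q = 221^{2} = 48841$)
$S{\left(Y \right)} = - \frac{320}{Y}$
$q + S{\left(529 \right)} = 48841 - \frac{320}{529} = \frac{25836569}{529}$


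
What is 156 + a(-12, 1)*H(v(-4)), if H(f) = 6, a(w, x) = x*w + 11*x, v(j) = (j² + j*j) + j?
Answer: 150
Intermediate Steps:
v(j) = j + 2*j² (v(j) = (j² + j²) + j = 2*j² + j = j + 2*j²)
a(w, x) = 11*x + w*x (a(w, x) = w*x + 11*x = 11*x + w*x)
156 + a(-12, 1)*H(v(-4)) = 156 + (1*(11 - 12))*6 = 156 + (1*(-1))*6 = 156 - 1*6 = 156 - 6 = 150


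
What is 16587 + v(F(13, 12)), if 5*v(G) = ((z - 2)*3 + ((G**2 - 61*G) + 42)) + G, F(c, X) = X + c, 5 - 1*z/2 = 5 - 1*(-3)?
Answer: 82078/5 ≈ 16416.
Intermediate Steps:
z = -6 (z = 10 - 2*(5 - 1*(-3)) = 10 - 2*(5 + 3) = 10 - 2*8 = 10 - 16 = -6)
v(G) = 18/5 - 12*G + G**2/5 (v(G) = (((-6 - 2)*3 + ((G**2 - 61*G) + 42)) + G)/5 = ((-8*3 + (42 + G**2 - 61*G)) + G)/5 = ((-24 + (42 + G**2 - 61*G)) + G)/5 = ((18 + G**2 - 61*G) + G)/5 = (18 + G**2 - 60*G)/5 = 18/5 - 12*G + G**2/5)
16587 + v(F(13, 12)) = 16587 + (18/5 - 12*(12 + 13) + (12 + 13)**2/5) = 16587 + (18/5 - 12*25 + (1/5)*25**2) = 16587 + (18/5 - 300 + (1/5)*625) = 16587 + (18/5 - 300 + 125) = 16587 - 857/5 = 82078/5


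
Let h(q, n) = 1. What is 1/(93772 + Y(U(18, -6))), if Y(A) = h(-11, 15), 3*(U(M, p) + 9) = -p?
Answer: 1/93773 ≈ 1.0664e-5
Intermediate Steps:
U(M, p) = -9 - p/3 (U(M, p) = -9 + (-p)/3 = -9 - p/3)
Y(A) = 1
1/(93772 + Y(U(18, -6))) = 1/(93772 + 1) = 1/93773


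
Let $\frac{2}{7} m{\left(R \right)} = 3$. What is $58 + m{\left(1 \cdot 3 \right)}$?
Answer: $\frac{137}{2} \approx 68.5$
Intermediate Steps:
$m{\left(R \right)} = \frac{21}{2}$ ($m{\left(R \right)} = \frac{7}{2} \cdot 3 = \frac{21}{2}$)
$58 + m{\left(1 \cdot 3 \right)} = 58 + \frac{21}{2} = \frac{137}{2}$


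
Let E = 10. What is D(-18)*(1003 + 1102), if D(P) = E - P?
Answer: 58940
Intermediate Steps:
D(P) = 10 - P
D(-18)*(1003 + 1102) = (10 - 1*(-18))*(1003 + 1102) = (10 + 18)*2105 = 28*2105 = 58940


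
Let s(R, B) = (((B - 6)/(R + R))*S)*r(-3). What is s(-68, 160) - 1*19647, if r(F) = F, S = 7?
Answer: -1334379/68 ≈ -19623.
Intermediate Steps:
s(R, B) = -21*(-6 + B)/(2*R) (s(R, B) = (((B - 6)/(R + R))*7)*(-3) = (((-6 + B)/((2*R)))*7)*(-3) = (((-6 + B)*(1/(2*R)))*7)*(-3) = (((-6 + B)/(2*R))*7)*(-3) = (7*(-6 + B)/(2*R))*(-3) = -21*(-6 + B)/(2*R))
s(-68, 160) - 1*19647 = (21/2)*(6 - 1*160)/(-68) - 1*19647 = (21/2)*(-1/68)*(6 - 160) - 19647 = (21/2)*(-1/68)*(-154) - 19647 = 1617/68 - 19647 = -1334379/68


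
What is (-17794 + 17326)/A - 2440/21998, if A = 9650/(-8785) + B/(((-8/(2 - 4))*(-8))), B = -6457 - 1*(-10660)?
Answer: 280330193348/81903294569 ≈ 3.4227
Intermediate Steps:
B = 4203 (B = -6457 + 10660 = 4203)
A = -7446431/56224 (A = 9650/(-8785) + 4203/(((-8/(2 - 4))*(-8))) = 9650*(-1/8785) + 4203/(((-8/(-2))*(-8))) = -1930/1757 + 4203/((-½*(-8)*(-8))) = -1930/1757 + 4203/((4*(-8))) = -1930/1757 + 4203/(-32) = -1930/1757 + 4203*(-1/32) = -1930/1757 - 4203/32 = -7446431/56224 ≈ -132.44)
(-17794 + 17326)/A - 2440/21998 = (-17794 + 17326)/(-7446431/56224) - 2440/21998 = -468*(-56224/7446431) - 2440*1/21998 = 26312832/7446431 - 1220/10999 = 280330193348/81903294569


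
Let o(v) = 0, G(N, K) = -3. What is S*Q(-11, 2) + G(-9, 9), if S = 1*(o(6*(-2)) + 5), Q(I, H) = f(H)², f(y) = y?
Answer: 17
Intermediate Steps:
Q(I, H) = H²
S = 5 (S = 1*(0 + 5) = 1*5 = 5)
S*Q(-11, 2) + G(-9, 9) = 5*2² - 3 = 5*4 - 3 = 20 - 3 = 17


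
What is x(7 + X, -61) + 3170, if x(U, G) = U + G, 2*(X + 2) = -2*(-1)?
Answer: 3115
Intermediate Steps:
X = -1 (X = -2 + (-2*(-1))/2 = -2 + (½)*2 = -2 + 1 = -1)
x(U, G) = G + U
x(7 + X, -61) + 3170 = (-61 + (7 - 1)) + 3170 = (-61 + 6) + 3170 = -55 + 3170 = 3115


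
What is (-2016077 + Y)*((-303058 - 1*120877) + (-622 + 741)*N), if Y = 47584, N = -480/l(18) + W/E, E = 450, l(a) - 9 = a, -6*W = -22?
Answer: 1132212097189913/1350 ≈ 8.3868e+11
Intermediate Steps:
W = 11/3 (W = -1/6*(-22) = 11/3 ≈ 3.6667)
l(a) = 9 + a
N = -23989/1350 (N = -480/(9 + 18) + (11/3)/450 = -480/27 + (11/3)*(1/450) = -480*1/27 + 11/1350 = -160/9 + 11/1350 = -23989/1350 ≈ -17.770)
(-2016077 + Y)*((-303058 - 1*120877) + (-622 + 741)*N) = (-2016077 + 47584)*((-303058 - 1*120877) + (-622 + 741)*(-23989/1350)) = -1968493*((-303058 - 120877) + 119*(-23989/1350)) = -1968493*(-423935 - 2854691/1350) = -1968493*(-575166941/1350) = 1132212097189913/1350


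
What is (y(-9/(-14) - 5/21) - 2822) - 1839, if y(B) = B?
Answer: -195745/42 ≈ -4660.6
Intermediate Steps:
(y(-9/(-14) - 5/21) - 2822) - 1839 = ((-9/(-14) - 5/21) - 2822) - 1839 = ((-9*(-1/14) - 5*1/21) - 2822) - 1839 = ((9/14 - 5/21) - 2822) - 1839 = (17/42 - 2822) - 1839 = -118507/42 - 1839 = -195745/42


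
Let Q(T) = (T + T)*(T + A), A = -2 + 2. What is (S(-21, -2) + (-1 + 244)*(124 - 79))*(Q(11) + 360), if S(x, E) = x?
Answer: 6570228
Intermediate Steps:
A = 0
Q(T) = 2*T**2 (Q(T) = (T + T)*(T + 0) = (2*T)*T = 2*T**2)
(S(-21, -2) + (-1 + 244)*(124 - 79))*(Q(11) + 360) = (-21 + (-1 + 244)*(124 - 79))*(2*11**2 + 360) = (-21 + 243*45)*(2*121 + 360) = (-21 + 10935)*(242 + 360) = 10914*602 = 6570228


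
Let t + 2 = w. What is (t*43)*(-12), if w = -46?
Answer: 24768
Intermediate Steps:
t = -48 (t = -2 - 46 = -48)
(t*43)*(-12) = -48*43*(-12) = -2064*(-12) = 24768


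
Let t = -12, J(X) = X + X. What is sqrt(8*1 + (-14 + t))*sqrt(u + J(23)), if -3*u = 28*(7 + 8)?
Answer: -6*sqrt(47) ≈ -41.134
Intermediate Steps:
J(X) = 2*X
u = -140 (u = -28*(7 + 8)/3 = -28*15/3 = -1/3*420 = -140)
sqrt(8*1 + (-14 + t))*sqrt(u + J(23)) = sqrt(8*1 + (-14 - 12))*sqrt(-140 + 2*23) = sqrt(8 - 26)*sqrt(-140 + 46) = sqrt(-18)*sqrt(-94) = (3*I*sqrt(2))*(I*sqrt(94)) = -6*sqrt(47)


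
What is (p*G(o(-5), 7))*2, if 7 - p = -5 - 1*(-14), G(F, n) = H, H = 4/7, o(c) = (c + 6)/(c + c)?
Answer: -16/7 ≈ -2.2857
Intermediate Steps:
o(c) = (6 + c)/(2*c) (o(c) = (6 + c)/((2*c)) = (6 + c)*(1/(2*c)) = (6 + c)/(2*c))
H = 4/7 (H = 4*(⅐) = 4/7 ≈ 0.57143)
G(F, n) = 4/7
p = -2 (p = 7 - (-5 - 1*(-14)) = 7 - (-5 + 14) = 7 - 1*9 = 7 - 9 = -2)
(p*G(o(-5), 7))*2 = -2*4/7*2 = -8/7*2 = -16/7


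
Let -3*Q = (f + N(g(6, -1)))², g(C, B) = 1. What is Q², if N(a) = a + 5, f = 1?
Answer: 2401/9 ≈ 266.78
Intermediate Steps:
N(a) = 5 + a
Q = -49/3 (Q = -(1 + (5 + 1))²/3 = -(1 + 6)²/3 = -⅓*7² = -⅓*49 = -49/3 ≈ -16.333)
Q² = (-49/3)² = 2401/9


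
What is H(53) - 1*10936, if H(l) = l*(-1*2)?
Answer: -11042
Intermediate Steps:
H(l) = -2*l (H(l) = l*(-2) = -2*l)
H(53) - 1*10936 = -2*53 - 1*10936 = -106 - 10936 = -11042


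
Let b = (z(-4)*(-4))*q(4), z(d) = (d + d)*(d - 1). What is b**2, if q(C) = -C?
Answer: 409600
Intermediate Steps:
z(d) = 2*d*(-1 + d) (z(d) = (2*d)*(-1 + d) = 2*d*(-1 + d))
b = 640 (b = ((2*(-4)*(-1 - 4))*(-4))*(-1*4) = ((2*(-4)*(-5))*(-4))*(-4) = (40*(-4))*(-4) = -160*(-4) = 640)
b**2 = 640**2 = 409600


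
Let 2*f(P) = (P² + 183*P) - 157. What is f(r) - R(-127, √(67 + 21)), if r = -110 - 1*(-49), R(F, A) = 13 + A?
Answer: -7625/2 - 2*√22 ≈ -3821.9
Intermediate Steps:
r = -61 (r = -110 + 49 = -61)
f(P) = -157/2 + P²/2 + 183*P/2 (f(P) = ((P² + 183*P) - 157)/2 = (-157 + P² + 183*P)/2 = -157/2 + P²/2 + 183*P/2)
f(r) - R(-127, √(67 + 21)) = (-157/2 + (½)*(-61)² + (183/2)*(-61)) - (13 + √(67 + 21)) = (-157/2 + (½)*3721 - 11163/2) - (13 + √88) = (-157/2 + 3721/2 - 11163/2) - (13 + 2*√22) = -7599/2 + (-13 - 2*√22) = -7625/2 - 2*√22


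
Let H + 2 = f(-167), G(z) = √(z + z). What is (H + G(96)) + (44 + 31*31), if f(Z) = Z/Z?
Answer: 1004 + 8*√3 ≈ 1017.9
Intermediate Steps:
f(Z) = 1
G(z) = √2*√z (G(z) = √(2*z) = √2*√z)
H = -1 (H = -2 + 1 = -1)
(H + G(96)) + (44 + 31*31) = (-1 + √2*√96) + (44 + 31*31) = (-1 + √2*(4*√6)) + (44 + 961) = (-1 + 8*√3) + 1005 = 1004 + 8*√3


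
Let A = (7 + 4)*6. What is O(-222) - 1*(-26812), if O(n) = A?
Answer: 26878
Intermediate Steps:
A = 66 (A = 11*6 = 66)
O(n) = 66
O(-222) - 1*(-26812) = 66 - 1*(-26812) = 66 + 26812 = 26878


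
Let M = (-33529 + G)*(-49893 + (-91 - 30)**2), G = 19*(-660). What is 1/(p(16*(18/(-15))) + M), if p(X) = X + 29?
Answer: 5/8120121989 ≈ 6.1575e-10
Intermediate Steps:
p(X) = 29 + X
G = -12540
M = 1624024388 (M = (-33529 - 12540)*(-49893 + (-91 - 30)**2) = -46069*(-49893 + (-121)**2) = -46069*(-49893 + 14641) = -46069*(-35252) = 1624024388)
1/(p(16*(18/(-15))) + M) = 1/((29 + 16*(18/(-15))) + 1624024388) = 1/((29 + 16*(18*(-1/15))) + 1624024388) = 1/((29 + 16*(-6/5)) + 1624024388) = 1/((29 - 96/5) + 1624024388) = 1/(49/5 + 1624024388) = 1/(8120121989/5) = 5/8120121989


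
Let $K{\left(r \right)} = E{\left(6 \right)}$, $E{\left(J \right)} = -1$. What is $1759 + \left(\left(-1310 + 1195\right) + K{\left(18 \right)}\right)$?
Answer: $1643$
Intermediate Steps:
$K{\left(r \right)} = -1$
$1759 + \left(\left(-1310 + 1195\right) + K{\left(18 \right)}\right) = 1759 + \left(\left(-1310 + 1195\right) - 1\right) = 1759 - 116 = 1643$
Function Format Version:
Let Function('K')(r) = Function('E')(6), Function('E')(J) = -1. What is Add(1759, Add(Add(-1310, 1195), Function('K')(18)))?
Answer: 1643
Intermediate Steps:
Function('K')(r) = -1
Add(1759, Add(Add(-1310, 1195), Function('K')(18))) = Add(1759, Add(Add(-1310, 1195), -1)) = Add(1759, Add(-115, -1)) = Add(1759, -116) = 1643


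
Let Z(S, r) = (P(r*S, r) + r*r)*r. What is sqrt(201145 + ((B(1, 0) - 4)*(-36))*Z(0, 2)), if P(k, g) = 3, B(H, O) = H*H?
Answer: sqrt(202657) ≈ 450.17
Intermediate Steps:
B(H, O) = H**2
Z(S, r) = r*(3 + r**2) (Z(S, r) = (3 + r*r)*r = (3 + r**2)*r = r*(3 + r**2))
sqrt(201145 + ((B(1, 0) - 4)*(-36))*Z(0, 2)) = sqrt(201145 + ((1**2 - 4)*(-36))*(2*(3 + 2**2))) = sqrt(201145 + ((1 - 4)*(-36))*(2*(3 + 4))) = sqrt(201145 + (-3*(-36))*(2*7)) = sqrt(201145 + 108*14) = sqrt(201145 + 1512) = sqrt(202657)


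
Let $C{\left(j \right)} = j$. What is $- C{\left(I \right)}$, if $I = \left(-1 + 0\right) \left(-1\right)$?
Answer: $-1$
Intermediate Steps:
$I = 1$ ($I = \left(-1\right) \left(-1\right) = 1$)
$- C{\left(I \right)} = \left(-1\right) 1 = -1$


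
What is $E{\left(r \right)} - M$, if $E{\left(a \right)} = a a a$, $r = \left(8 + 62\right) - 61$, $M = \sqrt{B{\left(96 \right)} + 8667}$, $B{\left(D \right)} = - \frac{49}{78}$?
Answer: $729 - \frac{\sqrt{52726206}}{78} \approx 635.91$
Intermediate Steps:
$B{\left(D \right)} = - \frac{49}{78}$ ($B{\left(D \right)} = \left(-49\right) \frac{1}{78} = - \frac{49}{78}$)
$M = \frac{\sqrt{52726206}}{78}$ ($M = \sqrt{- \frac{49}{78} + 8667} = \sqrt{\frac{675977}{78}} = \frac{\sqrt{52726206}}{78} \approx 93.093$)
$r = 9$ ($r = 70 - 61 = 9$)
$E{\left(a \right)} = a^{3}$ ($E{\left(a \right)} = a^{2} a = a^{3}$)
$E{\left(r \right)} - M = 9^{3} - \frac{\sqrt{52726206}}{78} = 729 - \frac{\sqrt{52726206}}{78}$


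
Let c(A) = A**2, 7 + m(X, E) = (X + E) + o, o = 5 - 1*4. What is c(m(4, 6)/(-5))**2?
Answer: 256/625 ≈ 0.40960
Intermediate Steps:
o = 1 (o = 5 - 4 = 1)
m(X, E) = -6 + E + X (m(X, E) = -7 + ((X + E) + 1) = -7 + ((E + X) + 1) = -7 + (1 + E + X) = -6 + E + X)
c(m(4, 6)/(-5))**2 = (((-6 + 6 + 4)/(-5))**2)**2 = ((4*(-1/5))**2)**2 = ((-4/5)**2)**2 = (16/25)**2 = 256/625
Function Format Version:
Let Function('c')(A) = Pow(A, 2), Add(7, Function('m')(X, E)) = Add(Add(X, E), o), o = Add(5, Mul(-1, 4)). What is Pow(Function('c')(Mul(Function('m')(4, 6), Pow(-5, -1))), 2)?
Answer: Rational(256, 625) ≈ 0.40960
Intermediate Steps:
o = 1 (o = Add(5, -4) = 1)
Function('m')(X, E) = Add(-6, E, X) (Function('m')(X, E) = Add(-7, Add(Add(X, E), 1)) = Add(-7, Add(Add(E, X), 1)) = Add(-7, Add(1, E, X)) = Add(-6, E, X))
Pow(Function('c')(Mul(Function('m')(4, 6), Pow(-5, -1))), 2) = Pow(Pow(Mul(Add(-6, 6, 4), Pow(-5, -1)), 2), 2) = Pow(Pow(Mul(4, Rational(-1, 5)), 2), 2) = Pow(Pow(Rational(-4, 5), 2), 2) = Pow(Rational(16, 25), 2) = Rational(256, 625)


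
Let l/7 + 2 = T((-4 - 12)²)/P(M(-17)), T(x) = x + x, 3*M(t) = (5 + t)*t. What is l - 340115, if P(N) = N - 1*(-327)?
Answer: -134347371/395 ≈ -3.4012e+5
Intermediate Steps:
M(t) = t*(5 + t)/3 (M(t) = ((5 + t)*t)/3 = (t*(5 + t))/3 = t*(5 + t)/3)
P(N) = 327 + N (P(N) = N + 327 = 327 + N)
T(x) = 2*x
l = -1946/395 (l = -14 + 7*((2*(-4 - 12)²)/(327 + (⅓)*(-17)*(5 - 17))) = -14 + 7*((2*(-16)²)/(327 + (⅓)*(-17)*(-12))) = -14 + 7*((2*256)/(327 + 68)) = -14 + 7*(512/395) = -14 + 3584/395 = -1946/395 ≈ -4.9266)
l - 340115 = -1946/395 - 340115 = -134347371/395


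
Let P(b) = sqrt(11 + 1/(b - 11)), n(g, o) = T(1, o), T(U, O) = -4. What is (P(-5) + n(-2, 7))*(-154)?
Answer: 616 - 385*sqrt(7)/2 ≈ 106.69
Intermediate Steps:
n(g, o) = -4
P(b) = sqrt(11 + 1/(-11 + b))
(P(-5) + n(-2, 7))*(-154) = (sqrt((-120 + 11*(-5))/(-11 - 5)) - 4)*(-154) = (sqrt((-120 - 55)/(-16)) - 4)*(-154) = (sqrt(-1/16*(-175)) - 4)*(-154) = (sqrt(175/16) - 4)*(-154) = (5*sqrt(7)/4 - 4)*(-154) = (-4 + 5*sqrt(7)/4)*(-154) = 616 - 385*sqrt(7)/2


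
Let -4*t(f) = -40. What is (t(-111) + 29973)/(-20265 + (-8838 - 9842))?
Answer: -29983/38945 ≈ -0.76988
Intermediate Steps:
t(f) = 10 (t(f) = -1/4*(-40) = 10)
(t(-111) + 29973)/(-20265 + (-8838 - 9842)) = (10 + 29973)/(-20265 + (-8838 - 9842)) = 29983/(-20265 - 18680) = 29983/(-38945) = 29983*(-1/38945) = -29983/38945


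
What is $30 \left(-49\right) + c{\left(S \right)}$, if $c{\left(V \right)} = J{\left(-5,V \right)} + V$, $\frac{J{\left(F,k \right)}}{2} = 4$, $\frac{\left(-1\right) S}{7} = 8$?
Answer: $-1518$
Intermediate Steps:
$S = -56$ ($S = \left(-7\right) 8 = -56$)
$J{\left(F,k \right)} = 8$ ($J{\left(F,k \right)} = 2 \cdot 4 = 8$)
$c{\left(V \right)} = 8 + V$
$30 \left(-49\right) + c{\left(S \right)} = 30 \left(-49\right) + \left(8 - 56\right) = -1470 - 48 = -1518$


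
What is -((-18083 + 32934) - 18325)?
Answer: 3474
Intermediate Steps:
-((-18083 + 32934) - 18325) = -(14851 - 18325) = -1*(-3474) = 3474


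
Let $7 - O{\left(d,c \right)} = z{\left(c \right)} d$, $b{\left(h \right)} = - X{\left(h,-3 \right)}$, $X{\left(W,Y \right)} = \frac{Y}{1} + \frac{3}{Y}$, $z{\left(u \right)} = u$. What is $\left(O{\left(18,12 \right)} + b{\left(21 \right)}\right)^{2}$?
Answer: $42025$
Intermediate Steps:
$X{\left(W,Y \right)} = Y + \frac{3}{Y}$ ($X{\left(W,Y \right)} = Y 1 + \frac{3}{Y} = Y + \frac{3}{Y}$)
$b{\left(h \right)} = 4$ ($b{\left(h \right)} = - (-3 + \frac{3}{-3}) = - (-3 + 3 \left(- \frac{1}{3}\right)) = - (-3 - 1) = \left(-1\right) \left(-4\right) = 4$)
$O{\left(d,c \right)} = 7 - c d$
$\left(O{\left(18,12 \right)} + b{\left(21 \right)}\right)^{2} = \left(\left(7 - 12 \cdot 18\right) + 4\right)^{2} = \left(\left(7 - 216\right) + 4\right)^{2} = \left(-209 + 4\right)^{2} = \left(-205\right)^{2} = 42025$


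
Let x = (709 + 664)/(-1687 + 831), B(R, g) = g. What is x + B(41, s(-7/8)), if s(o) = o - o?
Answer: -1373/856 ≈ -1.6040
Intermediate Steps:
s(o) = 0
x = -1373/856 (x = 1373/(-856) = 1373*(-1/856) = -1373/856 ≈ -1.6040)
x + B(41, s(-7/8)) = -1373/856 + 0 = -1373/856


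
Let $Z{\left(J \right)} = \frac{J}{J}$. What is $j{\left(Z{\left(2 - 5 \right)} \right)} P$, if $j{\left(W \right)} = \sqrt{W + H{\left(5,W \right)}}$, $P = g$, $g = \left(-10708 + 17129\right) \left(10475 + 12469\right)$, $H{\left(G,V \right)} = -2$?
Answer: $147323424 i \approx 1.4732 \cdot 10^{8} i$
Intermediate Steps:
$Z{\left(J \right)} = 1$
$g = 147323424$ ($g = 6421 \cdot 22944 = 147323424$)
$P = 147323424$
$j{\left(W \right)} = \sqrt{-2 + W}$ ($j{\left(W \right)} = \sqrt{W - 2} = \sqrt{-2 + W}$)
$j{\left(Z{\left(2 - 5 \right)} \right)} P = \sqrt{-2 + 1} \cdot 147323424 = \sqrt{-1} \cdot 147323424 = i 147323424 = 147323424 i$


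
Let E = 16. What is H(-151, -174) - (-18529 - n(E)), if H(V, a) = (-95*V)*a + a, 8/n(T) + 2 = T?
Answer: -17343721/7 ≈ -2.4777e+6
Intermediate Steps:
n(T) = 8/(-2 + T)
H(V, a) = a - 95*V*a (H(V, a) = -95*V*a + a = a - 95*V*a)
H(-151, -174) - (-18529 - n(E)) = -174*(1 - 95*(-151)) - (-18529 - 8/(-2 + 16)) = -174*(1 + 14345) - (-18529 - 8/14) = -174*14346 - (-18529 - 8/14) = -2496204 - (-18529 - 1*4/7) = -2496204 - (-18529 - 4/7) = -2496204 - 1*(-129707/7) = -2496204 + 129707/7 = -17343721/7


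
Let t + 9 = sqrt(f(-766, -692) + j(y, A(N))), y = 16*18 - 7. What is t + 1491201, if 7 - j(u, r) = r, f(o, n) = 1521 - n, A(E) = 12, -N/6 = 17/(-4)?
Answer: 1491192 + 4*sqrt(138) ≈ 1.4912e+6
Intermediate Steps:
N = 51/2 (N = -102/(-4) = -102*(-1)/4 = -6*(-17/4) = 51/2 ≈ 25.500)
y = 281 (y = 288 - 7 = 281)
j(u, r) = 7 - r
t = -9 + 4*sqrt(138) (t = -9 + sqrt((1521 - 1*(-692)) + (7 - 1*12)) = -9 + sqrt((1521 + 692) + (7 - 12)) = -9 + sqrt(2213 - 5) = -9 + sqrt(2208) = -9 + 4*sqrt(138) ≈ 37.989)
t + 1491201 = (-9 + 4*sqrt(138)) + 1491201 = 1491192 + 4*sqrt(138)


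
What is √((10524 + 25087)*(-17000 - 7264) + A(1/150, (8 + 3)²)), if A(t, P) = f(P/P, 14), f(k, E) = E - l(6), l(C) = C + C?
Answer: I*√864065302 ≈ 29395.0*I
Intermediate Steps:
l(C) = 2*C
f(k, E) = -12 + E (f(k, E) = E - 2*6 = E - 1*12 = E - 12 = -12 + E)
A(t, P) = 2 (A(t, P) = -12 + 14 = 2)
√((10524 + 25087)*(-17000 - 7264) + A(1/150, (8 + 3)²)) = √((10524 + 25087)*(-17000 - 7264) + 2) = √(35611*(-24264) + 2) = √(-864065304 + 2) = √(-864065302) = I*√864065302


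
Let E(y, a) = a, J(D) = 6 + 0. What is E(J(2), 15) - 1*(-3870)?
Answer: 3885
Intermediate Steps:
J(D) = 6
E(J(2), 15) - 1*(-3870) = 15 - 1*(-3870) = 15 + 3870 = 3885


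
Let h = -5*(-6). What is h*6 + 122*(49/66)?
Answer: 8929/33 ≈ 270.58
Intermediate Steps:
h = 30
h*6 + 122*(49/66) = 30*6 + 122*(49/66) = 180 + 122*(49*(1/66)) = 180 + 122*(49/66) = 180 + 2989/33 = 8929/33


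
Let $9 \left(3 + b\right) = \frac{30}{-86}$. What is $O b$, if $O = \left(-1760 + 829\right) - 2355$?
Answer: $\frac{1288112}{129} \approx 9985.4$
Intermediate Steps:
$O = -3286$ ($O = -931 - 2355 = -3286$)
$b = - \frac{392}{129}$ ($b = -3 + \frac{30 \frac{1}{-86}}{9} = -3 + \frac{30 \left(- \frac{1}{86}\right)}{9} = -3 + \frac{1}{9} \left(- \frac{15}{43}\right) = -3 - \frac{5}{129} = - \frac{392}{129} \approx -3.0388$)
$O b = \left(-3286\right) \left(- \frac{392}{129}\right) = \frac{1288112}{129}$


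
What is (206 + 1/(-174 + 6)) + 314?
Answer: 87359/168 ≈ 519.99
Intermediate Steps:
(206 + 1/(-174 + 6)) + 314 = (206 + 1/(-168)) + 314 = (206 - 1/168) + 314 = 34607/168 + 314 = 87359/168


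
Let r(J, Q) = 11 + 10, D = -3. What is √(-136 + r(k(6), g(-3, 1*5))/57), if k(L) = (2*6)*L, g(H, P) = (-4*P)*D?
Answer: I*√48963/19 ≈ 11.646*I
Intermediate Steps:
g(H, P) = 12*P (g(H, P) = -4*P*(-3) = 12*P)
k(L) = 12*L
r(J, Q) = 21
√(-136 + r(k(6), g(-3, 1*5))/57) = √(-136 + 21/57) = √(-136 + 21*(1/57)) = √(-136 + 7/19) = √(-2577/19) = I*√48963/19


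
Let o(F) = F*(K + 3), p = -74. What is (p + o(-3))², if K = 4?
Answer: 9025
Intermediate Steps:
o(F) = 7*F (o(F) = F*(4 + 3) = F*7 = 7*F)
(p + o(-3))² = (-74 + 7*(-3))² = (-74 - 21)² = (-95)² = 9025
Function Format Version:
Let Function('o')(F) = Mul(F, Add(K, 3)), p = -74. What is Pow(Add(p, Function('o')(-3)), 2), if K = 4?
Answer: 9025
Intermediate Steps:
Function('o')(F) = Mul(7, F) (Function('o')(F) = Mul(F, Add(4, 3)) = Mul(F, 7) = Mul(7, F))
Pow(Add(p, Function('o')(-3)), 2) = Pow(Add(-74, Mul(7, -3)), 2) = Pow(Add(-74, -21), 2) = Pow(-95, 2) = 9025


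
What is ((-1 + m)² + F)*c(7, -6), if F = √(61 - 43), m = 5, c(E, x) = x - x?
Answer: 0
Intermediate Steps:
c(E, x) = 0
F = 3*√2 (F = √18 = 3*√2 ≈ 4.2426)
((-1 + m)² + F)*c(7, -6) = ((-1 + 5)² + 3*√2)*0 = (4² + 3*√2)*0 = (16 + 3*√2)*0 = 0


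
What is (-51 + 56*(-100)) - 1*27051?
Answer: -32702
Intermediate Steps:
(-51 + 56*(-100)) - 1*27051 = (-51 - 5600) - 27051 = -5651 - 27051 = -32702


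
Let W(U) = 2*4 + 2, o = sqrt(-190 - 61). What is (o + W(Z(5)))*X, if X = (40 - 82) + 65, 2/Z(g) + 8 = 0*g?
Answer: 230 + 23*I*sqrt(251) ≈ 230.0 + 364.39*I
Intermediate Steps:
Z(g) = -1/4 (Z(g) = 2/(-8 + 0*g) = 2/(-8 + 0) = 2/(-8) = 2*(-1/8) = -1/4)
o = I*sqrt(251) (o = sqrt(-251) = I*sqrt(251) ≈ 15.843*I)
W(U) = 10 (W(U) = 8 + 2 = 10)
X = 23 (X = -42 + 65 = 23)
(o + W(Z(5)))*X = (I*sqrt(251) + 10)*23 = (10 + I*sqrt(251))*23 = 230 + 23*I*sqrt(251)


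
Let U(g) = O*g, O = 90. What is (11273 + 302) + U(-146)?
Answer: -1565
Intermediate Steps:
U(g) = 90*g
(11273 + 302) + U(-146) = (11273 + 302) + 90*(-146) = 11575 - 13140 = -1565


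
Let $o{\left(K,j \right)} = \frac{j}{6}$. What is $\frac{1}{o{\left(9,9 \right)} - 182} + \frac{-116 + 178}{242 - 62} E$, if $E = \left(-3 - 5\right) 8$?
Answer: $- \frac{358202}{16245} \approx -22.05$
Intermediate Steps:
$o{\left(K,j \right)} = \frac{j}{6}$ ($o{\left(K,j \right)} = j \frac{1}{6} = \frac{j}{6}$)
$E = -64$ ($E = \left(-8\right) 8 = -64$)
$\frac{1}{o{\left(9,9 \right)} - 182} + \frac{-116 + 178}{242 - 62} E = \frac{1}{\frac{1}{6} \cdot 9 - 182} + \frac{-116 + 178}{242 - 62} \left(-64\right) = \frac{1}{\frac{3}{2} - 182} + \frac{62}{180} \left(-64\right) = \frac{1}{- \frac{361}{2}} + 62 \cdot \frac{1}{180} \left(-64\right) = - \frac{2}{361} + \frac{31}{90} \left(-64\right) = - \frac{2}{361} - \frac{992}{45} = - \frac{358202}{16245}$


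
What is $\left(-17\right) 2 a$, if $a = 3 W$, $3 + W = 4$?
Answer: $-102$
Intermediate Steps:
$W = 1$ ($W = -3 + 4 = 1$)
$a = 3$ ($a = 3 \cdot 1 = 3$)
$\left(-17\right) 2 a = \left(-17\right) 2 \cdot 3 = \left(-34\right) 3 = -102$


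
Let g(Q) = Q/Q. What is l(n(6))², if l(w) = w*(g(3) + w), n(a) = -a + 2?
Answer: 144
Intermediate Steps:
n(a) = 2 - a
g(Q) = 1
l(w) = w*(1 + w)
l(n(6))² = ((2 - 1*6)*(1 + (2 - 1*6)))² = ((2 - 6)*(1 + (2 - 6)))² = (-4*(1 - 4))² = (-4*(-3))² = 12² = 144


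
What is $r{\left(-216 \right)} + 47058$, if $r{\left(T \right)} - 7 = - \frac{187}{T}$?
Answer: $\frac{10166227}{216} \approx 47066.0$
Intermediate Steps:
$r{\left(T \right)} = 7 - \frac{187}{T}$
$r{\left(-216 \right)} + 47058 = \left(7 - \frac{187}{-216}\right) + 47058 = \left(7 - - \frac{187}{216}\right) + 47058 = \left(7 + \frac{187}{216}\right) + 47058 = \frac{1699}{216} + 47058 = \frac{10166227}{216}$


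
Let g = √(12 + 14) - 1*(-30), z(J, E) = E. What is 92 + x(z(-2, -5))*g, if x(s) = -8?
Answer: -148 - 8*√26 ≈ -188.79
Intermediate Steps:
g = 30 + √26 (g = √26 + 30 = 30 + √26 ≈ 35.099)
92 + x(z(-2, -5))*g = 92 - 8*(30 + √26) = 92 + (-240 - 8*√26) = -148 - 8*√26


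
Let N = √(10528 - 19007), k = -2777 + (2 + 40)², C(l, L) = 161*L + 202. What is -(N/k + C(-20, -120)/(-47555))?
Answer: -19118/47555 + I*√8479/1013 ≈ -0.40202 + 0.0909*I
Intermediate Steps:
C(l, L) = 202 + 161*L
k = -1013 (k = -2777 + 42² = -2777 + 1764 = -1013)
N = I*√8479 (N = √(-8479) = I*√8479 ≈ 92.082*I)
-(N/k + C(-20, -120)/(-47555)) = -((I*√8479)/(-1013) + (202 + 161*(-120))/(-47555)) = -((I*√8479)*(-1/1013) + (202 - 19320)*(-1/47555)) = -(-I*√8479/1013 - 19118*(-1/47555)) = -(-I*√8479/1013 + 19118/47555) = -(19118/47555 - I*√8479/1013) = -19118/47555 + I*√8479/1013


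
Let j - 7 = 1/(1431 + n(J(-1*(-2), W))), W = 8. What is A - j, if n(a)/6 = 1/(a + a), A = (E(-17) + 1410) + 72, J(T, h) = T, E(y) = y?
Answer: 4177168/2865 ≈ 1458.0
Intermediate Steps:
A = 1465 (A = (-17 + 1410) + 72 = 1393 + 72 = 1465)
n(a) = 3/a (n(a) = 6/(a + a) = 6/((2*a)) = 6*(1/(2*a)) = 3/a)
j = 20057/2865 (j = 7 + 1/(1431 + 3/((-1*(-2)))) = 7 + 1/(1431 + 3/2) = 7 + 1/(2865/2) = 7 + 2/2865 = 20057/2865 ≈ 7.0007)
A - j = 1465 - 1*20057/2865 = 1465 - 20057/2865 = 4177168/2865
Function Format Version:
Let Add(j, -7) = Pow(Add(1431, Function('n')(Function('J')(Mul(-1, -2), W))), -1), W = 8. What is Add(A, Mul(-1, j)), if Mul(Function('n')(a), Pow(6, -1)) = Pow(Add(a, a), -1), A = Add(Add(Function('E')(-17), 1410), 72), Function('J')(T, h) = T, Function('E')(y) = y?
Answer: Rational(4177168, 2865) ≈ 1458.0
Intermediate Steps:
A = 1465 (A = Add(Add(-17, 1410), 72) = Add(1393, 72) = 1465)
Function('n')(a) = Mul(3, Pow(a, -1)) (Function('n')(a) = Mul(6, Pow(Add(a, a), -1)) = Mul(6, Pow(Mul(2, a), -1)) = Mul(6, Mul(Rational(1, 2), Pow(a, -1))) = Mul(3, Pow(a, -1)))
j = Rational(20057, 2865) (j = Add(7, Pow(Add(1431, Mul(3, Pow(Mul(-1, -2), -1))), -1)) = Add(7, Pow(Add(1431, Mul(3, Pow(2, -1))), -1)) = Add(7, Pow(Add(1431, Mul(3, Rational(1, 2))), -1)) = Add(7, Pow(Add(1431, Rational(3, 2)), -1)) = Add(7, Pow(Rational(2865, 2), -1)) = Add(7, Rational(2, 2865)) = Rational(20057, 2865) ≈ 7.0007)
Add(A, Mul(-1, j)) = Add(1465, Mul(-1, Rational(20057, 2865))) = Add(1465, Rational(-20057, 2865)) = Rational(4177168, 2865)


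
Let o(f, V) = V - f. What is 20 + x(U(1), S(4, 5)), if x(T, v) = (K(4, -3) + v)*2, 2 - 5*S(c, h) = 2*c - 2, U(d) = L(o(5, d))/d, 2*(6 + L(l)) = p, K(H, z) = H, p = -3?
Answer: 132/5 ≈ 26.400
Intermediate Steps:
L(l) = -15/2 (L(l) = -6 + (1/2)*(-3) = -6 - 3/2 = -15/2)
U(d) = -15/(2*d)
S(c, h) = 4/5 - 2*c/5 (S(c, h) = 2/5 - (2*c - 2)/5 = 2/5 - (-2 + 2*c)/5 = 2/5 + (2/5 - 2*c/5) = 4/5 - 2*c/5)
x(T, v) = 8 + 2*v (x(T, v) = (4 + v)*2 = 8 + 2*v)
20 + x(U(1), S(4, 5)) = 20 + (8 + 2*(4/5 - 2/5*4)) = 20 + (8 + 2*(4/5 - 8/5)) = 20 + (8 + 2*(-4/5)) = 20 + (8 - 8/5) = 20 + 32/5 = 132/5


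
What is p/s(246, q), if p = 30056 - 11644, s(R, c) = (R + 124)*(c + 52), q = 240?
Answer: 4603/27010 ≈ 0.17042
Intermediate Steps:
s(R, c) = (52 + c)*(124 + R) (s(R, c) = (124 + R)*(52 + c) = (52 + c)*(124 + R))
p = 18412
p/s(246, q) = 18412/(6448 + 52*246 + 124*240 + 246*240) = 18412/(6448 + 12792 + 29760 + 59040) = 18412/108040 = 18412*(1/108040) = 4603/27010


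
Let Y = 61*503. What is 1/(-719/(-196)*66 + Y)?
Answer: 98/3030661 ≈ 3.2336e-5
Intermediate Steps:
Y = 30683
1/(-719/(-196)*66 + Y) = 1/(-719/(-196)*66 + 30683) = 1/(-719*(-1/196)*66 + 30683) = 1/((719/196)*66 + 30683) = 1/(23727/98 + 30683) = 1/(3030661/98) = 98/3030661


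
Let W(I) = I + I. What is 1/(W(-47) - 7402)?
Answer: -1/7496 ≈ -0.00013340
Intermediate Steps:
W(I) = 2*I
1/(W(-47) - 7402) = 1/(2*(-47) - 7402) = 1/(-94 - 7402) = 1/(-7496) = -1/7496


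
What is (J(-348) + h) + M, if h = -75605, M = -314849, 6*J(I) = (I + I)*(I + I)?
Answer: -309718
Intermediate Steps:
J(I) = 2*I²/3 (J(I) = ((I + I)*(I + I))/6 = ((2*I)*(2*I))/6 = (4*I²)/6 = 2*I²/3)
(J(-348) + h) + M = ((⅔)*(-348)² - 75605) - 314849 = ((⅔)*121104 - 75605) - 314849 = (80736 - 75605) - 314849 = 5131 - 314849 = -309718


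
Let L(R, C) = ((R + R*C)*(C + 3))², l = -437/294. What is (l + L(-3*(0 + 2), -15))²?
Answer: 89235059715419641/86436 ≈ 1.0324e+12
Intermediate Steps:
l = -437/294 (l = -437*1/294 = -437/294 ≈ -1.4864)
L(R, C) = (3 + C)²*(R + C*R)² (L(R, C) = ((R + C*R)*(3 + C))² = ((3 + C)*(R + C*R))² = (3 + C)²*(R + C*R)²)
(l + L(-3*(0 + 2), -15))² = (-437/294 + (-3*(0 + 2))²*(1 - 15)²*(3 - 15)²)² = (-437/294 + (-3*2)²*(-14)²*(-12)²)² = (-437/294 + (-6)²*196*144)² = (-437/294 + 36*196*144)² = (-437/294 + 1016064)² = (298722379/294)² = 89235059715419641/86436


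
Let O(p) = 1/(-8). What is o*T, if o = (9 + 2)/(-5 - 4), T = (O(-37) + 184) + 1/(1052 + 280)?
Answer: -5388295/23976 ≈ -224.74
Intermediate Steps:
O(p) = -1/8
T = 489845/2664 (T = (-1/8 + 184) + 1/(1052 + 280) = 1471/8 + 1/1332 = 489845/2664 ≈ 183.88)
o = -11/9 (o = 11/(-9) = 11*(-1/9) = -11/9 ≈ -1.2222)
o*T = -11/9*489845/2664 = -5388295/23976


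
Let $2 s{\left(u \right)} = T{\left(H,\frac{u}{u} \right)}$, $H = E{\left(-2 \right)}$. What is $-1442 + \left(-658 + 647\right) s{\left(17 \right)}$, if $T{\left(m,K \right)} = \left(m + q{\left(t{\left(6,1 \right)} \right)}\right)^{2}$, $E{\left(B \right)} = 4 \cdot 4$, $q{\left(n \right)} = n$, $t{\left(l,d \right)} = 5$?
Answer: $- \frac{7735}{2} \approx -3867.5$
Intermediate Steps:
$E{\left(B \right)} = 16$
$H = 16$
$T{\left(m,K \right)} = \left(5 + m\right)^{2}$ ($T{\left(m,K \right)} = \left(m + 5\right)^{2} = \left(5 + m\right)^{2}$)
$s{\left(u \right)} = \frac{441}{2}$ ($s{\left(u \right)} = \frac{\left(5 + 16\right)^{2}}{2} = \frac{21^{2}}{2} = \frac{1}{2} \cdot 441 = \frac{441}{2}$)
$-1442 + \left(-658 + 647\right) s{\left(17 \right)} = -1442 + \left(-658 + 647\right) \frac{441}{2} = -1442 - \frac{4851}{2} = - \frac{7735}{2}$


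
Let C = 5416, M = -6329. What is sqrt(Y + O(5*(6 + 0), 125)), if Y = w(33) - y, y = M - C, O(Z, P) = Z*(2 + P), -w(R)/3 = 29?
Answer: 2*sqrt(3867) ≈ 124.37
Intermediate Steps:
w(R) = -87 (w(R) = -3*29 = -87)
y = -11745 (y = -6329 - 1*5416 = -6329 - 5416 = -11745)
Y = 11658 (Y = -87 - 1*(-11745) = -87 + 11745 = 11658)
sqrt(Y + O(5*(6 + 0), 125)) = sqrt(11658 + (5*(6 + 0))*(2 + 125)) = sqrt(11658 + (5*6)*127) = sqrt(11658 + 30*127) = sqrt(11658 + 3810) = sqrt(15468) = 2*sqrt(3867)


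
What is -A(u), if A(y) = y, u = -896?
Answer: 896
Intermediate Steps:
-A(u) = -1*(-896) = 896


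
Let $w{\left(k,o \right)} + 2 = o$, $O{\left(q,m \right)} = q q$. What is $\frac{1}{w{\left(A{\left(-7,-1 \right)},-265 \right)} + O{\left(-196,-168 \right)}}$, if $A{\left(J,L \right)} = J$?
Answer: $\frac{1}{38149} \approx 2.6213 \cdot 10^{-5}$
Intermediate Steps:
$O{\left(q,m \right)} = q^{2}$
$w{\left(k,o \right)} = -2 + o$
$\frac{1}{w{\left(A{\left(-7,-1 \right)},-265 \right)} + O{\left(-196,-168 \right)}} = \frac{1}{\left(-2 - 265\right) + \left(-196\right)^{2}} = \frac{1}{-267 + 38416} = \frac{1}{38149}$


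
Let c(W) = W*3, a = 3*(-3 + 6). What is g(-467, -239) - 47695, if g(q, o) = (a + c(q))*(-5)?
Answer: -40735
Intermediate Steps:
a = 9 (a = 3*3 = 9)
c(W) = 3*W
g(q, o) = -45 - 15*q (g(q, o) = (9 + 3*q)*(-5) = -45 - 15*q)
g(-467, -239) - 47695 = (-45 - 15*(-467)) - 47695 = (-45 + 7005) - 47695 = 6960 - 47695 = -40735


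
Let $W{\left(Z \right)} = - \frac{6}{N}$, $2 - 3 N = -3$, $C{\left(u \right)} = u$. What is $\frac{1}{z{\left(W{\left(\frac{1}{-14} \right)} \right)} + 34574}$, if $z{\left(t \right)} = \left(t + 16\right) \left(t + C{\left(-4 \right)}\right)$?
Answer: $\frac{25}{861994} \approx 2.9003 \cdot 10^{-5}$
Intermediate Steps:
$N = \frac{5}{3}$ ($N = \frac{2}{3} - -1 = \frac{2}{3} + 1 = \frac{5}{3} \approx 1.6667$)
$W{\left(Z \right)} = - \frac{18}{5}$ ($W{\left(Z \right)} = - \frac{6}{\frac{5}{3}} = \left(-6\right) \frac{3}{5} = - \frac{18}{5}$)
$z{\left(t \right)} = \left(-4 + t\right) \left(16 + t\right)$ ($z{\left(t \right)} = \left(t + 16\right) \left(t - 4\right) = \left(16 + t\right) \left(-4 + t\right) = \left(-4 + t\right) \left(16 + t\right)$)
$\frac{1}{z{\left(W{\left(\frac{1}{-14} \right)} \right)} + 34574} = \frac{1}{\left(-64 + \left(- \frac{18}{5}\right)^{2} + 12 \left(- \frac{18}{5}\right)\right) + 34574} = \frac{1}{\left(-64 + \frac{324}{25} - \frac{216}{5}\right) + 34574} = \frac{1}{- \frac{2356}{25} + 34574} = \frac{1}{\frac{861994}{25}} = \frac{25}{861994}$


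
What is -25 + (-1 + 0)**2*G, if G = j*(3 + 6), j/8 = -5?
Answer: -385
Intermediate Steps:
j = -40 (j = 8*(-5) = -40)
G = -360 (G = -40*(3 + 6) = -40*9 = -360)
-25 + (-1 + 0)**2*G = -25 + (-1 + 0)**2*(-360) = -25 + (-1)**2*(-360) = -25 + 1*(-360) = -25 - 360 = -385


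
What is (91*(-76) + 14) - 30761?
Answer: -37663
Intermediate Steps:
(91*(-76) + 14) - 30761 = (-6916 + 14) - 30761 = -6902 - 30761 = -37663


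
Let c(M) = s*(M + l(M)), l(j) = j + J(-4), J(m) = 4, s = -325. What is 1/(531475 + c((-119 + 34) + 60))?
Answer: 1/546425 ≈ 1.8301e-6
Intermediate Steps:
l(j) = 4 + j (l(j) = j + 4 = 4 + j)
c(M) = -1300 - 650*M (c(M) = -325*(M + (4 + M)) = -325*(4 + 2*M) = -1300 - 650*M)
1/(531475 + c((-119 + 34) + 60)) = 1/(531475 + (-1300 - 650*((-119 + 34) + 60))) = 1/(531475 + (-1300 - 650*(-85 + 60))) = 1/(531475 + (-1300 - 650*(-25))) = 1/(531475 + (-1300 + 16250)) = 1/(531475 + 14950) = 1/546425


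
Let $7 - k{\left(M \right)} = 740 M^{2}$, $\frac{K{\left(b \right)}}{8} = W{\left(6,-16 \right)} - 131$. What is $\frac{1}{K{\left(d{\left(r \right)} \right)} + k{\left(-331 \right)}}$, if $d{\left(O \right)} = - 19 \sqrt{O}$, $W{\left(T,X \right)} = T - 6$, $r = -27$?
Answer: $- \frac{1}{81076181} \approx -1.2334 \cdot 10^{-8}$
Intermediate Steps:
$W{\left(T,X \right)} = -6 + T$ ($W{\left(T,X \right)} = T - 6 = -6 + T$)
$K{\left(b \right)} = -1048$ ($K{\left(b \right)} = 8 \left(\left(-6 + 6\right) - 131\right) = 8 \left(0 - 131\right) = 8 \left(-131\right) = -1048$)
$k{\left(M \right)} = 7 - 740 M^{2}$
$\frac{1}{K{\left(d{\left(r \right)} \right)} + k{\left(-331 \right)}} = \frac{1}{-1048 + \left(7 - 740 \left(-331\right)^{2}\right)} = \frac{1}{-1048 + \left(7 - 81075140\right)} = \frac{1}{-1048 - 81075133} = \frac{1}{-81076181} = - \frac{1}{81076181}$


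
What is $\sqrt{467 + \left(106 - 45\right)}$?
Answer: $4 \sqrt{33} \approx 22.978$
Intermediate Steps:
$\sqrt{467 + \left(106 - 45\right)} = \sqrt{467 + 61} = \sqrt{528} = 4 \sqrt{33}$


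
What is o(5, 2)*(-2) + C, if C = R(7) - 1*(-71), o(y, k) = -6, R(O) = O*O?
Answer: 132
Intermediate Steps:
R(O) = O²
C = 120 (C = 7² - 1*(-71) = 49 + 71 = 120)
o(5, 2)*(-2) + C = -6*(-2) + 120 = 12 + 120 = 132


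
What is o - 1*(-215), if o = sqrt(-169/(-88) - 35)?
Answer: 215 + I*sqrt(64042)/44 ≈ 215.0 + 5.7515*I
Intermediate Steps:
o = I*sqrt(64042)/44 (o = sqrt(-169*(-1/88) - 35) = sqrt(169/88 - 35) = sqrt(-2911/88) = I*sqrt(64042)/44 ≈ 5.7515*I)
o - 1*(-215) = I*sqrt(64042)/44 - 1*(-215) = I*sqrt(64042)/44 + 215 = 215 + I*sqrt(64042)/44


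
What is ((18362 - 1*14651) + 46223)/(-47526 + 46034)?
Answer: -24967/746 ≈ -33.468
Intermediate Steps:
((18362 - 1*14651) + 46223)/(-47526 + 46034) = ((18362 - 14651) + 46223)/(-1492) = (3711 + 46223)*(-1/1492) = 49934*(-1/1492) = -24967/746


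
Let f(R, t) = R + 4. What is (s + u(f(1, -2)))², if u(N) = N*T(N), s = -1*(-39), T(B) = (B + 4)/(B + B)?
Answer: 7569/4 ≈ 1892.3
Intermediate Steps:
f(R, t) = 4 + R
T(B) = (4 + B)/(2*B) (T(B) = (4 + B)/((2*B)) = (4 + B)*(1/(2*B)) = (4 + B)/(2*B))
s = 39
u(N) = 2 + N/2 (u(N) = N*((4 + N)/(2*N)) = 2 + N/2)
(s + u(f(1, -2)))² = (39 + (2 + (4 + 1)/2))² = (39 + (2 + (½)*5))² = (39 + (2 + 5/2))² = (39 + 9/2)² = (87/2)² = 7569/4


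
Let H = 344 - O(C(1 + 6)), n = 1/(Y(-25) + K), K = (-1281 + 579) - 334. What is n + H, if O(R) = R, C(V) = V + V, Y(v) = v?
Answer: 350129/1061 ≈ 330.00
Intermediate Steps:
K = -1036 (K = -702 - 334 = -1036)
C(V) = 2*V
n = -1/1061 (n = 1/(-25 - 1036) = 1/(-1061) = -1/1061 ≈ -0.00094251)
H = 330 (H = 344 - 2*(1 + 6) = 344 - 2*7 = 344 - 1*14 = 344 - 14 = 330)
n + H = -1/1061 + 330 = 350129/1061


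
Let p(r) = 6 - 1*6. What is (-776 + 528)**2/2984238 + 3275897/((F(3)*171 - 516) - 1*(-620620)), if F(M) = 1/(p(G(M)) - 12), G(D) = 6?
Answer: 19628388622940/3700990790721 ≈ 5.3036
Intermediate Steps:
p(r) = 0 (p(r) = 6 - 6 = 0)
F(M) = -1/12 (F(M) = 1/(0 - 12) = 1/(-12) = -1/12)
(-776 + 528)**2/2984238 + 3275897/((F(3)*171 - 516) - 1*(-620620)) = (-776 + 528)**2/2984238 + 3275897/((-1/12*171 - 516) - 1*(-620620)) = (-248)**2*(1/2984238) + 3275897/((-57/4 - 516) + 620620) = 61504*(1/2984238) + 3275897/(-2121/4 + 620620) = 30752/1492119 + 3275897/(2480359/4) = 30752/1492119 + 3275897*(4/2480359) = 30752/1492119 + 13103588/2480359 = 19628388622940/3700990790721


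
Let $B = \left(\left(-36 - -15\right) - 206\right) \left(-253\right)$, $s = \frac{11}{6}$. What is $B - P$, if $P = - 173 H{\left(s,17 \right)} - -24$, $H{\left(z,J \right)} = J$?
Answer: $60348$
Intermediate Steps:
$s = \frac{11}{6}$ ($s = 11 \cdot \frac{1}{6} = \frac{11}{6} \approx 1.8333$)
$B = 57431$ ($B = \left(\left(-36 + 15\right) - 206\right) \left(-253\right) = \left(-21 - 206\right) \left(-253\right) = \left(-227\right) \left(-253\right) = 57431$)
$P = -2917$ ($P = \left(-173\right) 17 - -24 = -2941 + 24 = -2917$)
$B - P = 57431 - -2917 = 57431 + 2917 = 60348$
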